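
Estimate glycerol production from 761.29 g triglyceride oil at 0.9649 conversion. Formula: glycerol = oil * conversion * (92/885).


glycerol = oil * conv * (92/885)
= 761.29 * 0.9649 * 92 / 885
= 76.3619 g

76.3619 g


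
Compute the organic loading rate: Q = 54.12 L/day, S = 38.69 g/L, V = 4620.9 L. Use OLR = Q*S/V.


OLR = Q * S / V
= 54.12 * 38.69 / 4620.9
= 0.4531 g/L/day

0.4531 g/L/day


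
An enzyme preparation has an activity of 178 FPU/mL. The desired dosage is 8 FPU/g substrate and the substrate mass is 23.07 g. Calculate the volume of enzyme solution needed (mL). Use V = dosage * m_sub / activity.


V = dosage * m_sub / activity
V = 8 * 23.07 / 178
V = 1.0369 mL

1.0369 mL


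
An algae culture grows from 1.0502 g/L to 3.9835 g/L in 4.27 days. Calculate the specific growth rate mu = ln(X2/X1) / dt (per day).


mu = ln(X2/X1) / dt
= ln(3.9835/1.0502) / 4.27
= 0.3122 per day

0.3122 per day


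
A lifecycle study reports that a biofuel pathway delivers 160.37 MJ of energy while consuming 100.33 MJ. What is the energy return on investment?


EROI = E_out / E_in
= 160.37 / 100.33
= 1.5984

1.5984


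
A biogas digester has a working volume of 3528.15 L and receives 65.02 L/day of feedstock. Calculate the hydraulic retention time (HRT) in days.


HRT = V / Q
= 3528.15 / 65.02
= 54.2625 days

54.2625 days


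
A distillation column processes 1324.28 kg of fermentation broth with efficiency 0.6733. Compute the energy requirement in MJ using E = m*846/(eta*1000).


E = m * 846 / (eta * 1000)
= 1324.28 * 846 / (0.6733 * 1000)
= 1663.9550 MJ

1663.9550 MJ


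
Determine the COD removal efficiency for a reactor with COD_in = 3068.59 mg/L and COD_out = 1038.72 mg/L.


eta = (COD_in - COD_out) / COD_in * 100
= (3068.59 - 1038.72) / 3068.59 * 100
= 66.1499%

66.1499%


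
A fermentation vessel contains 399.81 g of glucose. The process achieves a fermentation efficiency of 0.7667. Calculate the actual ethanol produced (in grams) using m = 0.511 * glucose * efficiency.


Actual ethanol: m = 0.511 * 399.81 * 0.7667
m = 156.6390 g

156.6390 g


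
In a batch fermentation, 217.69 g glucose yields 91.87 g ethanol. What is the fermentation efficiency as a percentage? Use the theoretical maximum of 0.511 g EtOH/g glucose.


Fermentation efficiency = (actual / (0.511 * glucose)) * 100
= (91.87 / (0.511 * 217.69)) * 100
= 82.5875%

82.5875%


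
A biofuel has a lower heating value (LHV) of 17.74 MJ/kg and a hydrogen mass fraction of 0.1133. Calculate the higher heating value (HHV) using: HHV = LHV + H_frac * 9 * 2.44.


HHV = LHV + H_frac * 9 * 2.44
= 17.74 + 0.1133 * 9 * 2.44
= 20.2281 MJ/kg

20.2281 MJ/kg


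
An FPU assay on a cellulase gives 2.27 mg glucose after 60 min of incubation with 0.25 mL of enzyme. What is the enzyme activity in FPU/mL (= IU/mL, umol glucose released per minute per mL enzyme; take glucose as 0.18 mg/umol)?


Activity = glucose_mg / (0.18 mg/umol * V_mL * t_min)
= 2.27 / (0.18 * 0.25 * 60)
= 0.8407 FPU/mL

0.8407 FPU/mL


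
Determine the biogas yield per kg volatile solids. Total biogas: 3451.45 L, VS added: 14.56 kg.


Y = V / VS
= 3451.45 / 14.56
= 237.0501 L/kg VS

237.0501 L/kg VS


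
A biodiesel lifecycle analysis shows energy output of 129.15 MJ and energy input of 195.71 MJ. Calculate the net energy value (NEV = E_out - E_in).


NEV = E_out - E_in
= 129.15 - 195.71
= -66.5600 MJ

-66.5600 MJ


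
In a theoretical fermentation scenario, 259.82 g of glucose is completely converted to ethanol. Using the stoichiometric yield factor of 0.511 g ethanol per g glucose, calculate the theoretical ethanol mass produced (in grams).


Theoretical ethanol yield: m_EtOH = 0.511 * m_glucose
m_EtOH = 0.511 * 259.82 = 132.7680 g

132.7680 g


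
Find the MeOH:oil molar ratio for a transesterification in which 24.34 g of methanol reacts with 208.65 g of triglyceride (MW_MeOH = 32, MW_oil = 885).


Molar ratio = n_MeOH / n_oil = (MeOH/32) / (oil/885) = (MeOH * 885) / (32 * oil)
= (24.34 * 885) / (32 * 208.65)
= 3.2262

3.2262


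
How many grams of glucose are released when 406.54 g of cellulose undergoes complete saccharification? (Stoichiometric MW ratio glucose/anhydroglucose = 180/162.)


glucose = cellulose * 180/162
= 406.54 * 180/162
= 451.7111 g

451.7111 g


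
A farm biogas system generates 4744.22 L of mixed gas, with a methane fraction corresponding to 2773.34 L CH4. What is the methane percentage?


CH4% = V_CH4 / V_total * 100
= 2773.34 / 4744.22 * 100
= 58.4572%

58.4572%


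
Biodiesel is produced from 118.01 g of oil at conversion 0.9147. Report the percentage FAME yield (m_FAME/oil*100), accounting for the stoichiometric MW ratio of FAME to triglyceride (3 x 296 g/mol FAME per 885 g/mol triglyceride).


m_FAME = oil * conv * (3 * 296 / 885) = oil * conv * (888/885)
= 118.01 * 0.9147 * 888 / 885
= 108.3097 g
Y = m_FAME / oil * 100 = conv * (888/885) * 100
= 0.9147 * 888 / 885 * 100
= 91.78%

91.78%


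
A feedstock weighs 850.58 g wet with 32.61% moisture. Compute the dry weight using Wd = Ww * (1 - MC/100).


Wd = Ww * (1 - MC/100)
= 850.58 * (1 - 32.61/100)
= 573.2059 g

573.2059 g


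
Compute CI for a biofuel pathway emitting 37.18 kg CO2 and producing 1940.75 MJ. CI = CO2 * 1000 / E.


CI = CO2 * 1000 / E
= 37.18 * 1000 / 1940.75
= 19.1575 g CO2/MJ

19.1575 g CO2/MJ


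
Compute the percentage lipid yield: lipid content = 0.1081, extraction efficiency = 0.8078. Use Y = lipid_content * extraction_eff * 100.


Y = lipid_content * extraction_eff * 100
= 0.1081 * 0.8078 * 100
= 8.7323%

8.7323%


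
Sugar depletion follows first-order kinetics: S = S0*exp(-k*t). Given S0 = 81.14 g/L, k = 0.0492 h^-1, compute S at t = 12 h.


S = S0 * exp(-k * t)
S = 81.14 * exp(-0.0492 * 12)
S = 44.9601 g/L

44.9601 g/L


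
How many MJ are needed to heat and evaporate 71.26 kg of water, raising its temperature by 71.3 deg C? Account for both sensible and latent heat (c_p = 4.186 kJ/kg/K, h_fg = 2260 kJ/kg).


E = m_water * (4.186 * dT + 2260) / 1000
= 71.26 * (4.186 * 71.3 + 2260) / 1000
= 182.3160 MJ

182.3160 MJ


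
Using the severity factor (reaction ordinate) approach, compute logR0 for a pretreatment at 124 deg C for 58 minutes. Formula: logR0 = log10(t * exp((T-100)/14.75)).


logR0 = log10(t * exp((T - 100) / 14.75))
= log10(58 * exp((124 - 100) / 14.75))
= 2.4701

2.4701


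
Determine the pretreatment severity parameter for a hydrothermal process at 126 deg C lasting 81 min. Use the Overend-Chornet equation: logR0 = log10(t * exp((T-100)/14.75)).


logR0 = log10(t * exp((T - 100) / 14.75))
= log10(81 * exp((126 - 100) / 14.75))
= 2.6740

2.6740


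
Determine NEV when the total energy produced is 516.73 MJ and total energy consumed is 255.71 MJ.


NEV = E_out - E_in
= 516.73 - 255.71
= 261.0200 MJ

261.0200 MJ


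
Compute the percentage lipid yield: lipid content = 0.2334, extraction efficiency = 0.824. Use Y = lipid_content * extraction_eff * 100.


Y = lipid_content * extraction_eff * 100
= 0.2334 * 0.824 * 100
= 19.2322%

19.2322%


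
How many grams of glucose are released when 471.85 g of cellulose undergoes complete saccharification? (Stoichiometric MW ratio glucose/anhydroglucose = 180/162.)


glucose = cellulose * 180/162
= 471.85 * 180/162
= 524.2778 g

524.2778 g


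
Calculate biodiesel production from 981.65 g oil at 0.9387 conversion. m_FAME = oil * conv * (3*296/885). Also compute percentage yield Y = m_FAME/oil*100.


m_FAME = oil * conv * (3 * 296 / 885) = oil * conv * (888/885)
= 981.65 * 0.9387 * 888 / 885
= 924.5985 g
Y = m_FAME / oil * 100 = conv * (888/885) * 100
= 0.9387 * 888 / 885 * 100
= 94.19%

924.5985 g FAME; Y = 94.19%


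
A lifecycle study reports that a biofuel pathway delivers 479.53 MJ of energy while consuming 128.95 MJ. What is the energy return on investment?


EROI = E_out / E_in
= 479.53 / 128.95
= 3.7187

3.7187


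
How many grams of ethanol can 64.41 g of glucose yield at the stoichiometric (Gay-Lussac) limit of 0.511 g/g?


Theoretical ethanol yield: m_EtOH = 0.511 * m_glucose
m_EtOH = 0.511 * 64.41 = 32.9135 g

32.9135 g


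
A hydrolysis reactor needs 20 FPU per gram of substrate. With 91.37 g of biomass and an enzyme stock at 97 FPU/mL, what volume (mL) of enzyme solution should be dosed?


V = dosage * m_sub / activity
V = 20 * 91.37 / 97
V = 18.8392 mL

18.8392 mL


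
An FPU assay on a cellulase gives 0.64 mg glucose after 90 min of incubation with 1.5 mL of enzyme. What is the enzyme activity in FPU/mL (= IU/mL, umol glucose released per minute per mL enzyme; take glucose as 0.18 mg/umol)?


Activity = glucose_mg / (0.18 mg/umol * V_mL * t_min)
= 0.64 / (0.18 * 1.5 * 90)
= 0.0263 FPU/mL

0.0263 FPU/mL


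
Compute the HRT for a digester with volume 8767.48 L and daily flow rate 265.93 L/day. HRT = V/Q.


HRT = V / Q
= 8767.48 / 265.93
= 32.9691 days

32.9691 days


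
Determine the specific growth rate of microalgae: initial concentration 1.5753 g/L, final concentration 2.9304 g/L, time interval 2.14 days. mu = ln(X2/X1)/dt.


mu = ln(X2/X1) / dt
= ln(2.9304/1.5753) / 2.14
= 0.2900 per day

0.2900 per day


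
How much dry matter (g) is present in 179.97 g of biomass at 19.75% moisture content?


Wd = Ww * (1 - MC/100)
= 179.97 * (1 - 19.75/100)
= 144.4259 g

144.4259 g


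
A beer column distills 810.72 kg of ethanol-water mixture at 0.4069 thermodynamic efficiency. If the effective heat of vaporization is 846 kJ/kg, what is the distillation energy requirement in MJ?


E = m * 846 / (eta * 1000)
= 810.72 * 846 / (0.4069 * 1000)
= 1685.5963 MJ

1685.5963 MJ


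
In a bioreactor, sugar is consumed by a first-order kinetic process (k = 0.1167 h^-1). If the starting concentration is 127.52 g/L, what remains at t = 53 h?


S = S0 * exp(-k * t)
S = 127.52 * exp(-0.1167 * 53)
S = 0.2627 g/L

0.2627 g/L


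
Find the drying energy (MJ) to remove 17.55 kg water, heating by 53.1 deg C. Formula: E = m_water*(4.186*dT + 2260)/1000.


E = m_water * (4.186 * dT + 2260) / 1000
= 17.55 * (4.186 * 53.1 + 2260) / 1000
= 43.5640 MJ

43.5640 MJ


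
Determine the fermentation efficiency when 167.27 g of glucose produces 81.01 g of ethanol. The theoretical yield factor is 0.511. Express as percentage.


Fermentation efficiency = (actual / (0.511 * glucose)) * 100
= (81.01 / (0.511 * 167.27)) * 100
= 94.7763%

94.7763%


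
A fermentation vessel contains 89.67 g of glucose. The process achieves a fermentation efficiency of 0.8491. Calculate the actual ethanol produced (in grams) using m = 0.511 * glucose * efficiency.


Actual ethanol: m = 0.511 * 89.67 * 0.8491
m = 38.9069 g

38.9069 g


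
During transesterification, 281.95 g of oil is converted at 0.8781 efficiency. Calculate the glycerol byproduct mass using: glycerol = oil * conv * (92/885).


glycerol = oil * conv * (92/885)
= 281.95 * 0.8781 * 92 / 885
= 25.7372 g

25.7372 g


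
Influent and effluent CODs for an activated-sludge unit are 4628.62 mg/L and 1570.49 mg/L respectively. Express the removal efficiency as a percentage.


eta = (COD_in - COD_out) / COD_in * 100
= (4628.62 - 1570.49) / 4628.62 * 100
= 66.0700%

66.0700%


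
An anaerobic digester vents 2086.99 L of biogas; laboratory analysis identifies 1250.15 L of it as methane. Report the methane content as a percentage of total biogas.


CH4% = V_CH4 / V_total * 100
= 1250.15 / 2086.99 * 100
= 59.9021%

59.9021%


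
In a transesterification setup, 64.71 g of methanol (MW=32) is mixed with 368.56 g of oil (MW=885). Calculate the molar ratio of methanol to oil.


Molar ratio = n_MeOH / n_oil = (MeOH/32) / (oil/885) = (MeOH * 885) / (32 * oil)
= (64.71 * 885) / (32 * 368.56)
= 4.8558

4.8558


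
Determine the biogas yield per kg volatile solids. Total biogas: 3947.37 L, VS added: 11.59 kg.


Y = V / VS
= 3947.37 / 11.59
= 340.5841 L/kg VS

340.5841 L/kg VS


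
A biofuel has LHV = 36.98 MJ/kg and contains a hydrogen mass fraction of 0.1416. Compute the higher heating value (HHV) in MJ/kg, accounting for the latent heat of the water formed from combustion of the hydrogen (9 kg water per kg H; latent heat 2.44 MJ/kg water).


HHV = LHV + H_frac * 9 * 2.44
= 36.98 + 0.1416 * 9 * 2.44
= 40.0895 MJ/kg

40.0895 MJ/kg


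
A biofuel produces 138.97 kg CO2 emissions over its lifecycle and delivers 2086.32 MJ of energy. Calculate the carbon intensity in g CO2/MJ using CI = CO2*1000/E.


CI = CO2 * 1000 / E
= 138.97 * 1000 / 2086.32
= 66.6101 g CO2/MJ

66.6101 g CO2/MJ


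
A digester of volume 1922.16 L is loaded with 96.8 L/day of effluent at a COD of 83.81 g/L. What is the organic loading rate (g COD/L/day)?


OLR = Q * S / V
= 96.8 * 83.81 / 1922.16
= 4.2207 g/L/day

4.2207 g/L/day


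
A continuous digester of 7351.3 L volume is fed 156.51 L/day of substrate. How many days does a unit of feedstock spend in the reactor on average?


HRT = V / Q
= 7351.3 / 156.51
= 46.9702 days

46.9702 days


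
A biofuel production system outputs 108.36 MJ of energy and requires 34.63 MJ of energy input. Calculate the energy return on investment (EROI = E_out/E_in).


EROI = E_out / E_in
= 108.36 / 34.63
= 3.1291

3.1291


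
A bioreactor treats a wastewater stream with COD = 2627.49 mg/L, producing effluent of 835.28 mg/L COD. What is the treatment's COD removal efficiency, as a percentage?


eta = (COD_in - COD_out) / COD_in * 100
= (2627.49 - 835.28) / 2627.49 * 100
= 68.2100%

68.2100%


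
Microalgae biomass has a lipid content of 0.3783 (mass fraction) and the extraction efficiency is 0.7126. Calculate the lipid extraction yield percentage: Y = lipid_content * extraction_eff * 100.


Y = lipid_content * extraction_eff * 100
= 0.3783 * 0.7126 * 100
= 26.9577%

26.9577%


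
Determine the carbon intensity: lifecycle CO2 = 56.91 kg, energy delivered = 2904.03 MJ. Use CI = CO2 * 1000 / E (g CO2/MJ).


CI = CO2 * 1000 / E
= 56.91 * 1000 / 2904.03
= 19.5969 g CO2/MJ

19.5969 g CO2/MJ


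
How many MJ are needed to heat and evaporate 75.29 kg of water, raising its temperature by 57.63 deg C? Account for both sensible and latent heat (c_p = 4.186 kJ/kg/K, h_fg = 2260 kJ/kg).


E = m_water * (4.186 * dT + 2260) / 1000
= 75.29 * (4.186 * 57.63 + 2260) / 1000
= 188.3183 MJ

188.3183 MJ


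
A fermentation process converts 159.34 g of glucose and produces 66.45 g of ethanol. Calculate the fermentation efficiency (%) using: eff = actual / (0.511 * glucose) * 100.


Fermentation efficiency = (actual / (0.511 * glucose)) * 100
= (66.45 / (0.511 * 159.34)) * 100
= 81.6111%

81.6111%


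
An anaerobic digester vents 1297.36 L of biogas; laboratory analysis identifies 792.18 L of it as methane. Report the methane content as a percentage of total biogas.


CH4% = V_CH4 / V_total * 100
= 792.18 / 1297.36 * 100
= 61.0609%

61.0609%


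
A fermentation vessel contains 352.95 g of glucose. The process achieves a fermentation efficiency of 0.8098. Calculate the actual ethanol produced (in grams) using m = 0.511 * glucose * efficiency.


Actual ethanol: m = 0.511 * 352.95 * 0.8098
m = 146.0535 g

146.0535 g


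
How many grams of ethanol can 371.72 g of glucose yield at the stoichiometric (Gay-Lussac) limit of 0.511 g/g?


Theoretical ethanol yield: m_EtOH = 0.511 * m_glucose
m_EtOH = 0.511 * 371.72 = 189.9489 g

189.9489 g


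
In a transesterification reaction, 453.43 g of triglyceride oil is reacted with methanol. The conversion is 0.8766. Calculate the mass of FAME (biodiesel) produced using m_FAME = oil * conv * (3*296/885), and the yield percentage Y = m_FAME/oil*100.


m_FAME = oil * conv * (3 * 296 / 885) = oil * conv * (888/885)
= 453.43 * 0.8766 * 888 / 885
= 398.8241 g
Y = m_FAME / oil * 100 = conv * (888/885) * 100
= 0.8766 * 888 / 885 * 100
= 87.96%

398.8241 g FAME; Y = 87.96%


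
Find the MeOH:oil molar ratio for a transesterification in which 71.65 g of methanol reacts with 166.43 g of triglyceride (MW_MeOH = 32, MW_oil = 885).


Molar ratio = n_MeOH / n_oil = (MeOH/32) / (oil/885) = (MeOH * 885) / (32 * oil)
= (71.65 * 885) / (32 * 166.43)
= 11.9063

11.9063


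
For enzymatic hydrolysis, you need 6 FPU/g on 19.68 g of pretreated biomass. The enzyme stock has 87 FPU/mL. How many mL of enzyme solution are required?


V = dosage * m_sub / activity
V = 6 * 19.68 / 87
V = 1.3572 mL

1.3572 mL


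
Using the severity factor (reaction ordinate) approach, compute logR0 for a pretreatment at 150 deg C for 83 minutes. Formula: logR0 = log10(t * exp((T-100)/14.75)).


logR0 = log10(t * exp((T - 100) / 14.75))
= log10(83 * exp((150 - 100) / 14.75))
= 3.3913

3.3913


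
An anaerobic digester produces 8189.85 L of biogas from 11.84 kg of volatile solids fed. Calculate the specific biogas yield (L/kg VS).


Y = V / VS
= 8189.85 / 11.84
= 691.7103 L/kg VS

691.7103 L/kg VS


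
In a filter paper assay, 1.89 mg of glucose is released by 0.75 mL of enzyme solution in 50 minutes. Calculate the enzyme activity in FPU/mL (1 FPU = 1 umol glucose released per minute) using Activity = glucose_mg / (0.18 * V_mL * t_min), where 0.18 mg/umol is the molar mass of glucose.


Activity = glucose_mg / (0.18 mg/umol * V_mL * t_min)
= 1.89 / (0.18 * 0.75 * 50)
= 0.2800 FPU/mL

0.2800 FPU/mL


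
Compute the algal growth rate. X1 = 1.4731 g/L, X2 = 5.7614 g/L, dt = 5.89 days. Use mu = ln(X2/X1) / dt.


mu = ln(X2/X1) / dt
= ln(5.7614/1.4731) / 5.89
= 0.2315 per day

0.2315 per day


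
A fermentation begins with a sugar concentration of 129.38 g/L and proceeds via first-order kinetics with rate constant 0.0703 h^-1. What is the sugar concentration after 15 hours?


S = S0 * exp(-k * t)
S = 129.38 * exp(-0.0703 * 15)
S = 45.0717 g/L

45.0717 g/L


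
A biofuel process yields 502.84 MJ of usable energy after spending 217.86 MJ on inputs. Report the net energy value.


NEV = E_out - E_in
= 502.84 - 217.86
= 284.9800 MJ

284.9800 MJ


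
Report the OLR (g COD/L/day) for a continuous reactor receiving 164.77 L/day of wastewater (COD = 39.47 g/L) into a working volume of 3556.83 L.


OLR = Q * S / V
= 164.77 * 39.47 / 3556.83
= 1.8284 g/L/day

1.8284 g/L/day


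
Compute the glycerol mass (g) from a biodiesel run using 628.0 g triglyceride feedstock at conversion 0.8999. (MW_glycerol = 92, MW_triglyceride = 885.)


glycerol = oil * conv * (92/885)
= 628.0 * 0.8999 * 92 / 885
= 58.7487 g

58.7487 g


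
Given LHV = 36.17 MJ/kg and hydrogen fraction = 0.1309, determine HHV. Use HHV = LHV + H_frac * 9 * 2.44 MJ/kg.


HHV = LHV + H_frac * 9 * 2.44
= 36.17 + 0.1309 * 9 * 2.44
= 39.0446 MJ/kg

39.0446 MJ/kg


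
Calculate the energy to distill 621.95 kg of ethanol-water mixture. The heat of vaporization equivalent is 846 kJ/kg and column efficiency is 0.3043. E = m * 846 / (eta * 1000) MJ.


E = m * 846 / (eta * 1000)
= 621.95 * 846 / (0.3043 * 1000)
= 1729.1150 MJ

1729.1150 MJ


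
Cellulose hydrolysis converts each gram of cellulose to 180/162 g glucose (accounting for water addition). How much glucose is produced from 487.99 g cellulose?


glucose = cellulose * 180/162
= 487.99 * 180/162
= 542.2111 g

542.2111 g


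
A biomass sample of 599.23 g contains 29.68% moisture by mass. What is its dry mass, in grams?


Wd = Ww * (1 - MC/100)
= 599.23 * (1 - 29.68/100)
= 421.3785 g

421.3785 g


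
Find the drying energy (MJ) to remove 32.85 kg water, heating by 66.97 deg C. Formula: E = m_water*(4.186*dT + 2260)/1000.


E = m_water * (4.186 * dT + 2260) / 1000
= 32.85 * (4.186 * 66.97 + 2260) / 1000
= 83.4501 MJ

83.4501 MJ


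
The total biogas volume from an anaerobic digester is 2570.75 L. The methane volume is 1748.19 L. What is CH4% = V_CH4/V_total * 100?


CH4% = V_CH4 / V_total * 100
= 1748.19 / 2570.75 * 100
= 68.0031%

68.0031%


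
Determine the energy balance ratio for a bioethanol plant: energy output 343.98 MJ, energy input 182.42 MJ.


EROI = E_out / E_in
= 343.98 / 182.42
= 1.8856

1.8856


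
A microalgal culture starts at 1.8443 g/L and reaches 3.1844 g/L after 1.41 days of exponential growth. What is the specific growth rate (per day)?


mu = ln(X2/X1) / dt
= ln(3.1844/1.8443) / 1.41
= 0.3874 per day

0.3874 per day


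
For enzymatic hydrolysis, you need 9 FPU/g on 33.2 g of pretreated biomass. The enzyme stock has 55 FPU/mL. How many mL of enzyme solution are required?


V = dosage * m_sub / activity
V = 9 * 33.2 / 55
V = 5.4327 mL

5.4327 mL


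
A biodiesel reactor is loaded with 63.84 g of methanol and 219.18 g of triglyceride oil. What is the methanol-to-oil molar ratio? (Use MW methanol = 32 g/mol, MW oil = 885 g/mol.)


Molar ratio = n_MeOH / n_oil = (MeOH/32) / (oil/885) = (MeOH * 885) / (32 * oil)
= (63.84 * 885) / (32 * 219.18)
= 8.0554

8.0554


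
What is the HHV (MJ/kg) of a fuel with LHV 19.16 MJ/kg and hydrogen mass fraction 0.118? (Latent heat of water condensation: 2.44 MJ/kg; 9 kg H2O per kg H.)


HHV = LHV + H_frac * 9 * 2.44
= 19.16 + 0.118 * 9 * 2.44
= 21.7513 MJ/kg

21.7513 MJ/kg


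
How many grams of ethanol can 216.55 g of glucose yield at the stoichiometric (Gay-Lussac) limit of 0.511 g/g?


Theoretical ethanol yield: m_EtOH = 0.511 * m_glucose
m_EtOH = 0.511 * 216.55 = 110.6571 g

110.6571 g


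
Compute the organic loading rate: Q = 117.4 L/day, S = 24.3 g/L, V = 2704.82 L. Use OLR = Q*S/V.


OLR = Q * S / V
= 117.4 * 24.3 / 2704.82
= 1.0547 g/L/day

1.0547 g/L/day


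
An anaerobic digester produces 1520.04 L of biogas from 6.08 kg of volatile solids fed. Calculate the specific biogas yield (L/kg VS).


Y = V / VS
= 1520.04 / 6.08
= 250.0066 L/kg VS

250.0066 L/kg VS


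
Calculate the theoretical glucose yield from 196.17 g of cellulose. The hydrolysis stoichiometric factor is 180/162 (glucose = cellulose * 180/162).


glucose = cellulose * 180/162
= 196.17 * 180/162
= 217.9667 g

217.9667 g


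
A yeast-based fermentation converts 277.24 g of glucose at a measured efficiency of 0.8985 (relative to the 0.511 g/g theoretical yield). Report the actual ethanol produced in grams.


Actual ethanol: m = 0.511 * 277.24 * 0.8985
m = 127.2902 g

127.2902 g


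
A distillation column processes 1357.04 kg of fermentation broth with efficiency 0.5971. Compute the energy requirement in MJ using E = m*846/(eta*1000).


E = m * 846 / (eta * 1000)
= 1357.04 * 846 / (0.5971 * 1000)
= 1922.7195 MJ

1922.7195 MJ


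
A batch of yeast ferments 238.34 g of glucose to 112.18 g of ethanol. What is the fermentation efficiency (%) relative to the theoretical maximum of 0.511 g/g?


Fermentation efficiency = (actual / (0.511 * glucose)) * 100
= (112.18 / (0.511 * 238.34)) * 100
= 92.1081%

92.1081%


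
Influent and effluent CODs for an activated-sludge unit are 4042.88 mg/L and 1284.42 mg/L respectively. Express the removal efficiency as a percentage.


eta = (COD_in - COD_out) / COD_in * 100
= (4042.88 - 1284.42) / 4042.88 * 100
= 68.2301%

68.2301%


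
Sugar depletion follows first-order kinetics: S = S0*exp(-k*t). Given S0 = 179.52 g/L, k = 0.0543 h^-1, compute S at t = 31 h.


S = S0 * exp(-k * t)
S = 179.52 * exp(-0.0543 * 31)
S = 33.3476 g/L

33.3476 g/L


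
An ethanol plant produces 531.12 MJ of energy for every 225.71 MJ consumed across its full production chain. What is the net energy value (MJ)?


NEV = E_out - E_in
= 531.12 - 225.71
= 305.4100 MJ

305.4100 MJ


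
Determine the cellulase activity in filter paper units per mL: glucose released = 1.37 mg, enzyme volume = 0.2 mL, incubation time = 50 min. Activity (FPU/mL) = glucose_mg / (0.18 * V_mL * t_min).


Activity = glucose_mg / (0.18 mg/umol * V_mL * t_min)
= 1.37 / (0.18 * 0.2 * 50)
= 0.7611 FPU/mL

0.7611 FPU/mL


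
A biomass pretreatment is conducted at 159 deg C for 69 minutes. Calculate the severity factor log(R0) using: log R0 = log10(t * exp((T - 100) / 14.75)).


logR0 = log10(t * exp((T - 100) / 14.75))
= log10(69 * exp((159 - 100) / 14.75))
= 3.5760

3.5760


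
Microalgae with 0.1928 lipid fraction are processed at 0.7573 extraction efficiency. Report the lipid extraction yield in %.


Y = lipid_content * extraction_eff * 100
= 0.1928 * 0.7573 * 100
= 14.6007%

14.6007%


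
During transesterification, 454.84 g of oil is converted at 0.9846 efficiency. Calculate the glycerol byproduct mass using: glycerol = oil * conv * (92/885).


glycerol = oil * conv * (92/885)
= 454.84 * 0.9846 * 92 / 885
= 46.5546 g

46.5546 g


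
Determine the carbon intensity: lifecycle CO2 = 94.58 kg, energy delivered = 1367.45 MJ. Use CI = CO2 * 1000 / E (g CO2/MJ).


CI = CO2 * 1000 / E
= 94.58 * 1000 / 1367.45
= 69.1652 g CO2/MJ

69.1652 g CO2/MJ


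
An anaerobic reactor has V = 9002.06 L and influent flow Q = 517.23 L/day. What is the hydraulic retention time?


HRT = V / Q
= 9002.06 / 517.23
= 17.4044 days

17.4044 days


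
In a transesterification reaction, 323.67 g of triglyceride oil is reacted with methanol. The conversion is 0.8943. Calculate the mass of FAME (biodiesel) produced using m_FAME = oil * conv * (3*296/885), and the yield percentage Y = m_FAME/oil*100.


m_FAME = oil * conv * (3 * 296 / 885) = oil * conv * (888/885)
= 323.67 * 0.8943 * 888 / 885
= 290.4393 g
Y = m_FAME / oil * 100 = conv * (888/885) * 100
= 0.8943 * 888 / 885 * 100
= 89.73%

290.4393 g FAME; Y = 89.73%


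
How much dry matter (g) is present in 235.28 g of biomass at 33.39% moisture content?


Wd = Ww * (1 - MC/100)
= 235.28 * (1 - 33.39/100)
= 156.7200 g

156.7200 g


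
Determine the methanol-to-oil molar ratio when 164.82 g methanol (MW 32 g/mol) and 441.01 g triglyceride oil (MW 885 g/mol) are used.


Molar ratio = n_MeOH / n_oil = (MeOH/32) / (oil/885) = (MeOH * 885) / (32 * oil)
= (164.82 * 885) / (32 * 441.01)
= 10.3361

10.3361


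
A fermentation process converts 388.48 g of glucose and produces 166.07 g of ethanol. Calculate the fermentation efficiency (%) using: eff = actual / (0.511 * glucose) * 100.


Fermentation efficiency = (actual / (0.511 * glucose)) * 100
= (166.07 / (0.511 * 388.48)) * 100
= 83.6569%

83.6569%


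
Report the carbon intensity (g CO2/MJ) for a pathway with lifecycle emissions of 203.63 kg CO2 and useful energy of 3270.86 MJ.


CI = CO2 * 1000 / E
= 203.63 * 1000 / 3270.86
= 62.2558 g CO2/MJ

62.2558 g CO2/MJ


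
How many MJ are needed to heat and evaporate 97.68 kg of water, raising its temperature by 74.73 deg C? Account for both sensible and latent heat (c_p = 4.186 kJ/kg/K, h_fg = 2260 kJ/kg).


E = m_water * (4.186 * dT + 2260) / 1000
= 97.68 * (4.186 * 74.73 + 2260) / 1000
= 251.3130 MJ

251.3130 MJ


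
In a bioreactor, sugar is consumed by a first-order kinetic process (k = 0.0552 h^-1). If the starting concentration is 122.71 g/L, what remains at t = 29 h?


S = S0 * exp(-k * t)
S = 122.71 * exp(-0.0552 * 29)
S = 24.7549 g/L

24.7549 g/L


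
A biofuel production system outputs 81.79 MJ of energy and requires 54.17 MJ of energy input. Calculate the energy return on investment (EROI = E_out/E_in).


EROI = E_out / E_in
= 81.79 / 54.17
= 1.5099

1.5099


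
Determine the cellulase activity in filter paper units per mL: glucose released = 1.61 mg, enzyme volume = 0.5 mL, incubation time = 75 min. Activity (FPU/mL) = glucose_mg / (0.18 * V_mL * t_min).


Activity = glucose_mg / (0.18 mg/umol * V_mL * t_min)
= 1.61 / (0.18 * 0.5 * 75)
= 0.2385 FPU/mL

0.2385 FPU/mL


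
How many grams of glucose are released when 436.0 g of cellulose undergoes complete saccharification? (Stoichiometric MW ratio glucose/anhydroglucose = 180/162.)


glucose = cellulose * 180/162
= 436.0 * 180/162
= 484.4444 g

484.4444 g


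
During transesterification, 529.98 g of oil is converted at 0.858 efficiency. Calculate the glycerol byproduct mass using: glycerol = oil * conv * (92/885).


glycerol = oil * conv * (92/885)
= 529.98 * 0.858 * 92 / 885
= 47.2706 g

47.2706 g


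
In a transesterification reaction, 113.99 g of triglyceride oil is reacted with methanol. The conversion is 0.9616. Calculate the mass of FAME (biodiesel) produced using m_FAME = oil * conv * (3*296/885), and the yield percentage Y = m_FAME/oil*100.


m_FAME = oil * conv * (3 * 296 / 885) = oil * conv * (888/885)
= 113.99 * 0.9616 * 888 / 885
= 109.9844 g
Y = m_FAME / oil * 100 = conv * (888/885) * 100
= 0.9616 * 888 / 885 * 100
= 96.49%

109.9844 g FAME; Y = 96.49%


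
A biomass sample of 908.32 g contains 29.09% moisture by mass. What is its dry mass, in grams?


Wd = Ww * (1 - MC/100)
= 908.32 * (1 - 29.09/100)
= 644.0897 g

644.0897 g


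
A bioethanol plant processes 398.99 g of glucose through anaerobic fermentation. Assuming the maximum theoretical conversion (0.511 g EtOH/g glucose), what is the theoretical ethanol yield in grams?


Theoretical ethanol yield: m_EtOH = 0.511 * m_glucose
m_EtOH = 0.511 * 398.99 = 203.8839 g

203.8839 g


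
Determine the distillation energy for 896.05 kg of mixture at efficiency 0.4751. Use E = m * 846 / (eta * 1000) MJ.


E = m * 846 / (eta * 1000)
= 896.05 * 846 / (0.4751 * 1000)
= 1595.5763 MJ

1595.5763 MJ


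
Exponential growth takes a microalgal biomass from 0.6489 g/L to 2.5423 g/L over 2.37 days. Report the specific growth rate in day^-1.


mu = ln(X2/X1) / dt
= ln(2.5423/0.6489) / 2.37
= 0.5762 per day

0.5762 per day


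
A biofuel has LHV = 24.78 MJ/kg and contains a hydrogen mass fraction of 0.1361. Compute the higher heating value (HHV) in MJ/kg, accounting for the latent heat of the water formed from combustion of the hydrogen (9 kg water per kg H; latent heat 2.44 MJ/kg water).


HHV = LHV + H_frac * 9 * 2.44
= 24.78 + 0.1361 * 9 * 2.44
= 27.7688 MJ/kg

27.7688 MJ/kg


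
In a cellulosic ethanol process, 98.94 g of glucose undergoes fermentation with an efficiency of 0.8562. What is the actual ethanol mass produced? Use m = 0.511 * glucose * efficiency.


Actual ethanol: m = 0.511 * 98.94 * 0.8562
m = 43.2881 g

43.2881 g


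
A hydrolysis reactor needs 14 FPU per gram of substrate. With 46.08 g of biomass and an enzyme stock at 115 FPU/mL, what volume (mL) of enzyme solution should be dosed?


V = dosage * m_sub / activity
V = 14 * 46.08 / 115
V = 5.6097 mL

5.6097 mL


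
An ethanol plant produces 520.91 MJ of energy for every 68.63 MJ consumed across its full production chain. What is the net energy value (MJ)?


NEV = E_out - E_in
= 520.91 - 68.63
= 452.2800 MJ

452.2800 MJ


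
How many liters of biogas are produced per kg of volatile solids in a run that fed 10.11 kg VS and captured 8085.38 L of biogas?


Y = V / VS
= 8085.38 / 10.11
= 799.7409 L/kg VS

799.7409 L/kg VS


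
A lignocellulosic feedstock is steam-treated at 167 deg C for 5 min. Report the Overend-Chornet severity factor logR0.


logR0 = log10(t * exp((T - 100) / 14.75))
= log10(5 * exp((167 - 100) / 14.75))
= 2.6717

2.6717


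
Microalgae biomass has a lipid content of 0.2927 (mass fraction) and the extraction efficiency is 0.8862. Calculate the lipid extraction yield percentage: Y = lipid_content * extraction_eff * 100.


Y = lipid_content * extraction_eff * 100
= 0.2927 * 0.8862 * 100
= 25.9391%

25.9391%


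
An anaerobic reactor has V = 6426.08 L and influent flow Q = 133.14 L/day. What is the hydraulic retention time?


HRT = V / Q
= 6426.08 / 133.14
= 48.2656 days

48.2656 days


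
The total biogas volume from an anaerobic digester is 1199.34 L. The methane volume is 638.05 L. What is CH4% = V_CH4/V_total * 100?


CH4% = V_CH4 / V_total * 100
= 638.05 / 1199.34 * 100
= 53.2001%

53.2001%


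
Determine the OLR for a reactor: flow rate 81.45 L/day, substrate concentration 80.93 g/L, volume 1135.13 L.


OLR = Q * S / V
= 81.45 * 80.93 / 1135.13
= 5.8070 g/L/day

5.8070 g/L/day


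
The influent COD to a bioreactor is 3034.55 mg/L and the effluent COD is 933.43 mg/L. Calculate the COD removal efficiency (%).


eta = (COD_in - COD_out) / COD_in * 100
= (3034.55 - 933.43) / 3034.55 * 100
= 69.2399%

69.2399%


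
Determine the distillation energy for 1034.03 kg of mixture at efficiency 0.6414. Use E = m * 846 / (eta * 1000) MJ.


E = m * 846 / (eta * 1000)
= 1034.03 * 846 / (0.6414 * 1000)
= 1363.8749 MJ

1363.8749 MJ


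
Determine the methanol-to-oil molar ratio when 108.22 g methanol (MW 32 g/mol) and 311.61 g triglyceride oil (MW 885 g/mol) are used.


Molar ratio = n_MeOH / n_oil = (MeOH/32) / (oil/885) = (MeOH * 885) / (32 * oil)
= (108.22 * 885) / (32 * 311.61)
= 9.6048

9.6048


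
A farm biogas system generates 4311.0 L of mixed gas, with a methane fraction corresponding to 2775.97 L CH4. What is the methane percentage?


CH4% = V_CH4 / V_total * 100
= 2775.97 / 4311.0 * 100
= 64.3927%

64.3927%


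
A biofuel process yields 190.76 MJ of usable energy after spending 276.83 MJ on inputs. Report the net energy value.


NEV = E_out - E_in
= 190.76 - 276.83
= -86.0700 MJ

-86.0700 MJ


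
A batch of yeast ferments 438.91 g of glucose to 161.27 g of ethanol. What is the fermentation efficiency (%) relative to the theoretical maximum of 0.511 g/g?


Fermentation efficiency = (actual / (0.511 * glucose)) * 100
= (161.27 / (0.511 * 438.91)) * 100
= 71.9047%

71.9047%


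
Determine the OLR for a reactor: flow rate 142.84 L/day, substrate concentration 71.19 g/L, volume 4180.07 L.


OLR = Q * S / V
= 142.84 * 71.19 / 4180.07
= 2.4327 g/L/day

2.4327 g/L/day


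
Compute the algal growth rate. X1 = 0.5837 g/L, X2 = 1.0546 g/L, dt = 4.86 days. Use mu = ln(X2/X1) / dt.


mu = ln(X2/X1) / dt
= ln(1.0546/0.5837) / 4.86
= 0.1217 per day

0.1217 per day


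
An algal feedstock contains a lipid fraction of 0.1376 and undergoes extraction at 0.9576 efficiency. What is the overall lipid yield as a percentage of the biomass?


Y = lipid_content * extraction_eff * 100
= 0.1376 * 0.9576 * 100
= 13.1766%

13.1766%


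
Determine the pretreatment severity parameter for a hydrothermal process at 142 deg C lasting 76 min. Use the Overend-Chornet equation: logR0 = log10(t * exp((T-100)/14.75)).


logR0 = log10(t * exp((T - 100) / 14.75))
= log10(76 * exp((142 - 100) / 14.75))
= 3.1174

3.1174


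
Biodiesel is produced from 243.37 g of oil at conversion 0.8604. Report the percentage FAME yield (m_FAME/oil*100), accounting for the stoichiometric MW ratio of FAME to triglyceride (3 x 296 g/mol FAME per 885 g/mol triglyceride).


m_FAME = oil * conv * (3 * 296 / 885) = oil * conv * (888/885)
= 243.37 * 0.8604 * 888 / 885
= 210.1054 g
Y = m_FAME / oil * 100 = conv * (888/885) * 100
= 0.8604 * 888 / 885 * 100
= 86.33%

86.33%


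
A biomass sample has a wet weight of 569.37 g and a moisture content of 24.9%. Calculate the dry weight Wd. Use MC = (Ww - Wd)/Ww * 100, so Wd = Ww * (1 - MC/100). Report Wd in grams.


Wd = Ww * (1 - MC/100)
= 569.37 * (1 - 24.9/100)
= 427.5969 g

427.5969 g


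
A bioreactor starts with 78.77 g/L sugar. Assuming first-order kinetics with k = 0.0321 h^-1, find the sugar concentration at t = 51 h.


S = S0 * exp(-k * t)
S = 78.77 * exp(-0.0321 * 51)
S = 15.3242 g/L

15.3242 g/L


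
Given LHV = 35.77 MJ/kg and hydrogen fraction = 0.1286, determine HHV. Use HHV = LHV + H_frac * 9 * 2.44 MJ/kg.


HHV = LHV + H_frac * 9 * 2.44
= 35.77 + 0.1286 * 9 * 2.44
= 38.5941 MJ/kg

38.5941 MJ/kg


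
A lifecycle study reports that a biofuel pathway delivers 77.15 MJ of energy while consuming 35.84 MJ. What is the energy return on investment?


EROI = E_out / E_in
= 77.15 / 35.84
= 2.1526

2.1526


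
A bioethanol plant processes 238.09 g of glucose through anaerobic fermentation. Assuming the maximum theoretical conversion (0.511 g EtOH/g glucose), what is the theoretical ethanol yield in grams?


Theoretical ethanol yield: m_EtOH = 0.511 * m_glucose
m_EtOH = 0.511 * 238.09 = 121.6640 g

121.6640 g


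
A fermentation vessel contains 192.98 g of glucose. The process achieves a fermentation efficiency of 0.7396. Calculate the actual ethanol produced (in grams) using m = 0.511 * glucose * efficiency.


Actual ethanol: m = 0.511 * 192.98 * 0.7396
m = 72.9340 g

72.9340 g


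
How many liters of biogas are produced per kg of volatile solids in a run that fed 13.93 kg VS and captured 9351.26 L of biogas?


Y = V / VS
= 9351.26 / 13.93
= 671.3037 L/kg VS

671.3037 L/kg VS


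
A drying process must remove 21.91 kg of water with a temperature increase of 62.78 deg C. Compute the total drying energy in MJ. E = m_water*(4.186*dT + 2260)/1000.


E = m_water * (4.186 * dT + 2260) / 1000
= 21.91 * (4.186 * 62.78 + 2260) / 1000
= 55.2745 MJ

55.2745 MJ


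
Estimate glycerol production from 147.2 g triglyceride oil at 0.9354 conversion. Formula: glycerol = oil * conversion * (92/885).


glycerol = oil * conv * (92/885)
= 147.2 * 0.9354 * 92 / 885
= 14.3136 g

14.3136 g


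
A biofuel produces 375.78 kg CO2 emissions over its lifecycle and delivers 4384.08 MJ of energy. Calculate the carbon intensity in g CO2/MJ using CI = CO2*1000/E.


CI = CO2 * 1000 / E
= 375.78 * 1000 / 4384.08
= 85.7147 g CO2/MJ

85.7147 g CO2/MJ


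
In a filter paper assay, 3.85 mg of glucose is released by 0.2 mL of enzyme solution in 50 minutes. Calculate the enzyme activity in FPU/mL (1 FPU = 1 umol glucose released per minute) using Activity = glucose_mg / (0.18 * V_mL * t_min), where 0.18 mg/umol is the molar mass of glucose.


Activity = glucose_mg / (0.18 mg/umol * V_mL * t_min)
= 3.85 / (0.18 * 0.2 * 50)
= 2.1389 FPU/mL

2.1389 FPU/mL


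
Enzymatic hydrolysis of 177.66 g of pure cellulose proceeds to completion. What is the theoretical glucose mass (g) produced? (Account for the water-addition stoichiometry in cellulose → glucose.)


glucose = cellulose * 180/162
= 177.66 * 180/162
= 197.4000 g

197.4000 g


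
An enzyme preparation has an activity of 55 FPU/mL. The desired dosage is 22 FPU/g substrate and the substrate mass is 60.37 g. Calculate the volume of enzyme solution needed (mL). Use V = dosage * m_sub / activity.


V = dosage * m_sub / activity
V = 22 * 60.37 / 55
V = 24.1480 mL

24.1480 mL


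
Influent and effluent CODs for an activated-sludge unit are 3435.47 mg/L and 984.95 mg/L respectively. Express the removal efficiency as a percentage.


eta = (COD_in - COD_out) / COD_in * 100
= (3435.47 - 984.95) / 3435.47 * 100
= 71.3300%

71.3300%


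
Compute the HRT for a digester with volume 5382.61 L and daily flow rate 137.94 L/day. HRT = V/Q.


HRT = V / Q
= 5382.61 / 137.94
= 39.0214 days

39.0214 days


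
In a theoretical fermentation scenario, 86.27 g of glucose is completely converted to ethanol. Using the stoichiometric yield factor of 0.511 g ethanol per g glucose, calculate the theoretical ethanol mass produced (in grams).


Theoretical ethanol yield: m_EtOH = 0.511 * m_glucose
m_EtOH = 0.511 * 86.27 = 44.0840 g

44.0840 g


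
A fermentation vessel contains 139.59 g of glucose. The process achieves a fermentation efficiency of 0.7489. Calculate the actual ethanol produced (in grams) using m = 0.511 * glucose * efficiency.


Actual ethanol: m = 0.511 * 139.59 * 0.7489
m = 53.4194 g

53.4194 g


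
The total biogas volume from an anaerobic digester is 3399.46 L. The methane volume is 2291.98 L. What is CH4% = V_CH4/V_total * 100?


CH4% = V_CH4 / V_total * 100
= 2291.98 / 3399.46 * 100
= 67.4219%

67.4219%


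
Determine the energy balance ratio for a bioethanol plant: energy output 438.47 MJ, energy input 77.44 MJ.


EROI = E_out / E_in
= 438.47 / 77.44
= 5.6621

5.6621


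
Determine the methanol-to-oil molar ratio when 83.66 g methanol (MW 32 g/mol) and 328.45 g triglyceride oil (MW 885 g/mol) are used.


Molar ratio = n_MeOH / n_oil = (MeOH/32) / (oil/885) = (MeOH * 885) / (32 * oil)
= (83.66 * 885) / (32 * 328.45)
= 7.0444

7.0444
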